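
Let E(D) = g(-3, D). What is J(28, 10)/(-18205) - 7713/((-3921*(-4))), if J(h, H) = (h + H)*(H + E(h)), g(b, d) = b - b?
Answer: -9758339/19035148 ≈ -0.51265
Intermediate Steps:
g(b, d) = 0
E(D) = 0
J(h, H) = H*(H + h) (J(h, H) = (h + H)*(H + 0) = (H + h)*H = H*(H + h))
J(28, 10)/(-18205) - 7713/((-3921*(-4))) = (10*(10 + 28))/(-18205) - 7713/((-3921*(-4))) = (10*38)*(-1/18205) - 7713/((-1307*(-12))) = 380*(-1/18205) - 7713/15684 = -76/3641 - 7713*1/15684 = -76/3641 - 2571/5228 = -9758339/19035148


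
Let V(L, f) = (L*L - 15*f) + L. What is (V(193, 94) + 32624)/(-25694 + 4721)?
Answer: -68656/20973 ≈ -3.2735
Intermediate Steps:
V(L, f) = L + L² - 15*f (V(L, f) = (L² - 15*f) + L = L + L² - 15*f)
(V(193, 94) + 32624)/(-25694 + 4721) = ((193 + 193² - 15*94) + 32624)/(-25694 + 4721) = ((193 + 37249 - 1410) + 32624)/(-20973) = (36032 + 32624)*(-1/20973) = 68656*(-1/20973) = -68656/20973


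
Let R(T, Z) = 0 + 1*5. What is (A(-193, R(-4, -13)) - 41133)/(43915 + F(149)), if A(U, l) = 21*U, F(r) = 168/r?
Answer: -6732714/6543503 ≈ -1.0289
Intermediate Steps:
R(T, Z) = 5 (R(T, Z) = 0 + 5 = 5)
(A(-193, R(-4, -13)) - 41133)/(43915 + F(149)) = (21*(-193) - 41133)/(43915 + 168/149) = (-4053 - 41133)/(43915 + 168*(1/149)) = -45186/(43915 + 168/149) = -45186/6543503/149 = -45186*149/6543503 = -6732714/6543503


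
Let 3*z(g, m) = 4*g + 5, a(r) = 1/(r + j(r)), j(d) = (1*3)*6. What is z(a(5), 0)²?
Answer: 14161/4761 ≈ 2.9744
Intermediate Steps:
j(d) = 18 (j(d) = 3*6 = 18)
a(r) = 1/(18 + r) (a(r) = 1/(r + 18) = 1/(18 + r))
z(g, m) = 5/3 + 4*g/3 (z(g, m) = (4*g + 5)/3 = (5 + 4*g)/3 = 5/3 + 4*g/3)
z(a(5), 0)² = (5/3 + 4/(3*(18 + 5)))² = (5/3 + (4/3)/23)² = (5/3 + (4/3)*(1/23))² = (5/3 + 4/69)² = (119/69)² = 14161/4761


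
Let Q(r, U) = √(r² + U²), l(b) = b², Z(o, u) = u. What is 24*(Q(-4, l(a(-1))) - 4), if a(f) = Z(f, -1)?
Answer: -96 + 24*√17 ≈ 2.9545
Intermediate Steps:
a(f) = -1
Q(r, U) = √(U² + r²)
24*(Q(-4, l(a(-1))) - 4) = 24*(√(((-1)²)² + (-4)²) - 4) = 24*(√(1² + 16) - 4) = 24*(√(1 + 16) - 4) = 24*(√17 - 4) = 24*(-4 + √17) = -96 + 24*√17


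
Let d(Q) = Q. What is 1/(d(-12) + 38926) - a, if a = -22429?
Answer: 872802107/38914 ≈ 22429.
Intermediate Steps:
1/(d(-12) + 38926) - a = 1/(-12 + 38926) - 1*(-22429) = 1/38914 + 22429 = 872802107/38914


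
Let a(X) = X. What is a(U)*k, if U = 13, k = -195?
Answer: -2535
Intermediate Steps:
a(U)*k = 13*(-195) = -2535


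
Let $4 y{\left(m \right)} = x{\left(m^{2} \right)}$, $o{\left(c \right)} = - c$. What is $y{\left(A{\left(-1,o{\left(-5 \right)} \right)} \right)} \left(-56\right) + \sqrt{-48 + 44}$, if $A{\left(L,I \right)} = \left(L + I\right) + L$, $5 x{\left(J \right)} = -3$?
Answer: $\frac{42}{5} + 2 i \approx 8.4 + 2.0 i$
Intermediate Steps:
$x{\left(J \right)} = - \frac{3}{5}$ ($x{\left(J \right)} = \frac{1}{5} \left(-3\right) = - \frac{3}{5}$)
$A{\left(L,I \right)} = I + 2 L$ ($A{\left(L,I \right)} = \left(I + L\right) + L = I + 2 L$)
$y{\left(m \right)} = - \frac{3}{20}$ ($y{\left(m \right)} = \frac{1}{4} \left(- \frac{3}{5}\right) = - \frac{3}{20}$)
$y{\left(A{\left(-1,o{\left(-5 \right)} \right)} \right)} \left(-56\right) + \sqrt{-48 + 44} = \left(- \frac{3}{20}\right) \left(-56\right) + \sqrt{-48 + 44} = \frac{42}{5} + \sqrt{-4} = \frac{42}{5} + 2 i$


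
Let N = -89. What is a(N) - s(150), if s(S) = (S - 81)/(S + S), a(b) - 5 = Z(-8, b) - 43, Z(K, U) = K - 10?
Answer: -5623/100 ≈ -56.230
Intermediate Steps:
Z(K, U) = -10 + K
a(b) = -56 (a(b) = 5 + ((-10 - 8) - 43) = 5 + (-18 - 43) = 5 - 61 = -56)
s(S) = (-81 + S)/(2*S) (s(S) = (-81 + S)/((2*S)) = (-81 + S)*(1/(2*S)) = (-81 + S)/(2*S))
a(N) - s(150) = -56 - (-81 + 150)/(2*150) = -56 - 69/(2*150) = -56 - 1*23/100 = -56 - 23/100 = -5623/100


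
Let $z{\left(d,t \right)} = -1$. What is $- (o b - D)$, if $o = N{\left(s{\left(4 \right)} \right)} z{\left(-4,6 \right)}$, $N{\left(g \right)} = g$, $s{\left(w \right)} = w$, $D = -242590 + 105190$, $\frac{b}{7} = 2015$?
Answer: $-80980$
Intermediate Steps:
$b = 14105$ ($b = 7 \cdot 2015 = 14105$)
$D = -137400$
$o = -4$ ($o = 4 \left(-1\right) = -4$)
$- (o b - D) = - (\left(-4\right) 14105 - -137400) = - (-56420 + 137400) = \left(-1\right) 80980 = -80980$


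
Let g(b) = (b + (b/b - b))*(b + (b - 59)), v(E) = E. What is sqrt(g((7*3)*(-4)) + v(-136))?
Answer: 11*I*sqrt(3) ≈ 19.053*I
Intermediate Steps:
g(b) = -59 + 2*b (g(b) = (b + (1 - b))*(b + (-59 + b)) = 1*(-59 + 2*b) = -59 + 2*b)
sqrt(g((7*3)*(-4)) + v(-136)) = sqrt((-59 + 2*((7*3)*(-4))) - 136) = sqrt((-59 + 2*(21*(-4))) - 136) = sqrt((-59 + 2*(-84)) - 136) = sqrt((-59 - 168) - 136) = sqrt(-227 - 136) = sqrt(-363) = 11*I*sqrt(3)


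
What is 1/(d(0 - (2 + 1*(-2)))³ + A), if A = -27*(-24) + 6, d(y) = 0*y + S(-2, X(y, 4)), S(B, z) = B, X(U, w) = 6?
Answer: 1/646 ≈ 0.0015480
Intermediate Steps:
d(y) = -2 (d(y) = 0*y - 2 = 0 - 2 = -2)
A = 654 (A = 648 + 6 = 654)
1/(d(0 - (2 + 1*(-2)))³ + A) = 1/((-2)³ + 654) = 1/(-8 + 654) = 1/646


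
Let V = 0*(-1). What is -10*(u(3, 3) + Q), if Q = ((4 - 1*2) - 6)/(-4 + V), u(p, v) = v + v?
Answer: -70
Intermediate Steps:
u(p, v) = 2*v
V = 0
Q = 1 (Q = ((4 - 1*2) - 6)/(-4 + 0) = ((4 - 2) - 6)/(-4) = (2 - 6)*(-1/4) = -4*(-1/4) = 1)
-10*(u(3, 3) + Q) = -10*(2*3 + 1) = -10*(6 + 1) = -10*7 = -70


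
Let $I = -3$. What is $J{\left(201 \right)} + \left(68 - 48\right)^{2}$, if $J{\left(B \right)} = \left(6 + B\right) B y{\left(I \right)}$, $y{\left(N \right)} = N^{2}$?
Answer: $374863$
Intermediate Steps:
$J{\left(B \right)} = 9 B \left(6 + B\right)$ ($J{\left(B \right)} = \left(6 + B\right) B \left(-3\right)^{2} = B \left(6 + B\right) 9 = 9 B \left(6 + B\right)$)
$J{\left(201 \right)} + \left(68 - 48\right)^{2} = 9 \cdot 201 \left(6 + 201\right) + \left(68 - 48\right)^{2} = 9 \cdot 201 \cdot 207 + 20^{2} = 374463 + 400 = 374863$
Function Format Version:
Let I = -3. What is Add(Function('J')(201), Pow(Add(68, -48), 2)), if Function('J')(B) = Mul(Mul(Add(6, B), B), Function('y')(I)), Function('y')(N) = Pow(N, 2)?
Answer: 374863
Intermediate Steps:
Function('J')(B) = Mul(9, B, Add(6, B)) (Function('J')(B) = Mul(Mul(Add(6, B), B), Pow(-3, 2)) = Mul(Mul(B, Add(6, B)), 9) = Mul(9, B, Add(6, B)))
Add(Function('J')(201), Pow(Add(68, -48), 2)) = Add(Mul(9, 201, Add(6, 201)), Pow(Add(68, -48), 2)) = Add(Mul(9, 201, 207), Pow(20, 2)) = Add(374463, 400) = 374863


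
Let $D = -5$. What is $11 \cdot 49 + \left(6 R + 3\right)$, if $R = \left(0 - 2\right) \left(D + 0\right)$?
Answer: $602$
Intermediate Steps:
$R = 10$ ($R = \left(0 - 2\right) \left(-5 + 0\right) = \left(-2\right) \left(-5\right) = 10$)
$11 \cdot 49 + \left(6 R + 3\right) = 11 \cdot 49 + \left(6 \cdot 10 + 3\right) = 539 + \left(60 + 3\right) = 539 + 63 = 602$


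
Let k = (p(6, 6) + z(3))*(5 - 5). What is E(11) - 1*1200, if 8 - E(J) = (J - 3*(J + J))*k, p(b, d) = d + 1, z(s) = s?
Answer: -1192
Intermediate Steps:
p(b, d) = 1 + d
k = 0 (k = ((1 + 6) + 3)*(5 - 5) = (7 + 3)*0 = 10*0 = 0)
E(J) = 8 (E(J) = 8 - (J - 3*(J + J))*0 = 8 - (J - 6*J)*0 = 8 - (-5*J)*0 = 8 - 1*0 = 8 + 0 = 8)
E(11) - 1*1200 = 8 - 1*1200 = 8 - 1200 = -1192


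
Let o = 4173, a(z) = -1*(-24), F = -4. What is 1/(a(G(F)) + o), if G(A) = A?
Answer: 1/4197 ≈ 0.00023827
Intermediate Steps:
a(z) = 24
1/(a(G(F)) + o) = 1/(24 + 4173) = 1/4197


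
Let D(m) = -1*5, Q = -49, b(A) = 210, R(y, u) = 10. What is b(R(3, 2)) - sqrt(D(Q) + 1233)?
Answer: 210 - 2*sqrt(307) ≈ 174.96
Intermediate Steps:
D(m) = -5
b(R(3, 2)) - sqrt(D(Q) + 1233) = 210 - sqrt(-5 + 1233) = 210 - sqrt(1228) = 210 - 2*sqrt(307)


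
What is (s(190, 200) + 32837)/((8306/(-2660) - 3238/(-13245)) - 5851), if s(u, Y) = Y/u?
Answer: -115694041890/20624207659 ≈ -5.6096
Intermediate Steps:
(s(190, 200) + 32837)/((8306/(-2660) - 3238/(-13245)) - 5851) = (200/190 + 32837)/((8306/(-2660) - 3238/(-13245)) - 5851) = (200*(1/190) + 32837)/((8306*(-1/2660) - 3238*(-1/13245)) - 5851) = (20/19 + 32837)/((-4153/1330 + 3238/13245) - 5851) = 623923/(19*(-10139989/3523170 - 5851)) = 623923/(19*(-20624207659/3523170)) = (623923/19)*(-3523170/20624207659) = -115694041890/20624207659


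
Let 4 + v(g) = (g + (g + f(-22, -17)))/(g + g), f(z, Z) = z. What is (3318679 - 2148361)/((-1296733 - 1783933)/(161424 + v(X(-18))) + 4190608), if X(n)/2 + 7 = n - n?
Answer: 1322403749895/4735166421458 ≈ 0.27927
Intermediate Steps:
X(n) = -14 (X(n) = -14 + 2*(n - n) = -14 + 2*0 = -14 + 0 = -14)
v(g) = -4 + (-22 + 2*g)/(2*g) (v(g) = -4 + (g + (g - 22))/(g + g) = -4 + (g + (-22 + g))/((2*g)) = -4 + (-22 + 2*g)*(1/(2*g)) = -4 + (-22 + 2*g)/(2*g))
(3318679 - 2148361)/((-1296733 - 1783933)/(161424 + v(X(-18))) + 4190608) = (3318679 - 2148361)/((-1296733 - 1783933)/(161424 + (-3 - 11/(-14))) + 4190608) = 1170318/(-3080666/(161424 + (-3 - 11*(-1/14))) + 4190608) = 1170318/(-3080666/(161424 + (-3 + 11/14)) + 4190608) = 1170318/(-3080666/(161424 - 31/14) + 4190608) = 1170318/(-3080666/2259905/14 + 4190608) = 1170318/(-3080666*14/2259905 + 4190608) = 1170318/(-43129324/2259905 + 4190608) = 1170318/(9470332842916/2259905) = 1170318*(2259905/9470332842916) = 1322403749895/4735166421458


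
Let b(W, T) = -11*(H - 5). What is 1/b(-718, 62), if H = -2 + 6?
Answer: 1/11 ≈ 0.090909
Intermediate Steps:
H = 4
b(W, T) = 11 (b(W, T) = -11*(4 - 5) = -11*(-1) = 11)
1/b(-718, 62) = 1/11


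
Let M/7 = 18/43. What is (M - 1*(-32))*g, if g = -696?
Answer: -1045392/43 ≈ -24311.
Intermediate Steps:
M = 126/43 (M = 7*(18/43) = 126/43 ≈ 2.9302)
(M - 1*(-32))*g = (126/43 - 1*(-32))*(-696) = (126/43 + 32)*(-696) = (1502/43)*(-696) = -1045392/43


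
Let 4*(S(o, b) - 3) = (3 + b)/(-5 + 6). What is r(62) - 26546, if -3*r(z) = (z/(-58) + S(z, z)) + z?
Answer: -9247309/348 ≈ -26573.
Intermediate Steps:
S(o, b) = 15/4 + b/4 (S(o, b) = 3 + ((3 + b)/(-5 + 6))/4 = 3 + ((3 + b)/1)/4 = 3 + ((3 + b)*1)/4 = 3 + (3 + b)/4 = 3 + (¾ + b/4) = 15/4 + b/4)
r(z) = -5/4 - 143*z/348 (r(z) = -((z/(-58) + (15/4 + z/4)) + z)/3 = -((z*(-1/58) + (15/4 + z/4)) + z)/3 = -((-z/58 + (15/4 + z/4)) + z)/3 = -((15/4 + 27*z/116) + z)/3 = -(15/4 + 143*z/116)/3 = -5/4 - 143*z/348)
r(62) - 26546 = (-5/4 - 143/348*62) - 26546 = (-5/4 - 4433/174) - 26546 = -9301/348 - 26546 = -9247309/348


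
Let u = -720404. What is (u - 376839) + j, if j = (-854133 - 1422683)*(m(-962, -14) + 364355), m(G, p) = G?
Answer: -827380093931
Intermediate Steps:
j = -827378996688 (j = (-854133 - 1422683)*(-962 + 364355) = -2276816*363393 = -827378996688)
(u - 376839) + j = (-720404 - 376839) - 827378996688 = -1097243 - 827378996688 = -827380093931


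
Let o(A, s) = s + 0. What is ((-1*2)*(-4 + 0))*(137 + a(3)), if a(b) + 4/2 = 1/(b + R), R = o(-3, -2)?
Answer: 1088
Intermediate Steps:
o(A, s) = s
R = -2
a(b) = -2 + 1/(-2 + b) (a(b) = -2 + 1/(b - 2) = -2 + 1/(-2 + b))
((-1*2)*(-4 + 0))*(137 + a(3)) = ((-1*2)*(-4 + 0))*(137 + (5 - 2*3)/(-2 + 3)) = (-2*(-4))*(137 + (5 - 6)/1) = 8*(137 + 1*(-1)) = 8*(137 - 1) = 8*136 = 1088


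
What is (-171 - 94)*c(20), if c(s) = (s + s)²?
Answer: -424000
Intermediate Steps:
c(s) = 4*s² (c(s) = (2*s)² = 4*s²)
(-171 - 94)*c(20) = (-171 - 94)*(4*20²) = -1060*400 = -265*1600 = -424000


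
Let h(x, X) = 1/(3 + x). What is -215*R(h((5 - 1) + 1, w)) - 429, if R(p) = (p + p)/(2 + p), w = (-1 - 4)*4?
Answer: -7723/17 ≈ -454.29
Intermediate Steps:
w = -20 (w = -5*4 = -20)
R(p) = 2*p/(2 + p) (R(p) = (2*p)/(2 + p) = 2*p/(2 + p))
-215*R(h((5 - 1) + 1, w)) - 429 = -430/((3 + ((5 - 1) + 1))*(2 + 1/(3 + ((5 - 1) + 1)))) - 429 = -430/((3 + (4 + 1))*(2 + 1/(3 + (4 + 1)))) - 429 = -430/((3 + 5)*(2 + 1/(3 + 5))) - 429 = -430/(8*(2 + 1/8)) - 429 = -430/(8*(2 + ⅛)) - 429 = -430/(8*17/8) - 429 = -430*8/(8*17) - 429 = -215*2/17 - 429 = -430/17 - 429 = -7723/17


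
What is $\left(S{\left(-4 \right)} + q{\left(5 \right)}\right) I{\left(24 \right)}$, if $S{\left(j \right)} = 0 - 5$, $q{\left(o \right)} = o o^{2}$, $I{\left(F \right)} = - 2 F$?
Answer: $-5760$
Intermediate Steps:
$q{\left(o \right)} = o^{3}$
$S{\left(j \right)} = -5$
$\left(S{\left(-4 \right)} + q{\left(5 \right)}\right) I{\left(24 \right)} = \left(-5 + 5^{3}\right) \left(\left(-2\right) 24\right) = \left(-5 + 125\right) \left(-48\right) = 120 \left(-48\right) = -5760$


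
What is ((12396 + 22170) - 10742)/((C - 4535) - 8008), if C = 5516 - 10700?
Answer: -23824/17727 ≈ -1.3439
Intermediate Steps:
C = -5184
((12396 + 22170) - 10742)/((C - 4535) - 8008) = ((12396 + 22170) - 10742)/((-5184 - 4535) - 8008) = (34566 - 10742)/(-9719 - 8008) = 23824/(-17727) = 23824*(-1/17727) = -23824/17727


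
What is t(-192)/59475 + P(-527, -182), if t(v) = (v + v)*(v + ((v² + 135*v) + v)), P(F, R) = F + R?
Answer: -3081521/3965 ≈ -777.18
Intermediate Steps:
t(v) = 2*v*(v² + 137*v) (t(v) = (2*v)*(v + (v² + 136*v)) = (2*v)*(v² + 137*v) = 2*v*(v² + 137*v))
t(-192)/59475 + P(-527, -182) = (2*(-192)²*(137 - 192))/59475 + (-527 - 182) = (2*36864*(-55))*(1/59475) - 709 = -4055040*1/59475 - 709 = -270336/3965 - 709 = -3081521/3965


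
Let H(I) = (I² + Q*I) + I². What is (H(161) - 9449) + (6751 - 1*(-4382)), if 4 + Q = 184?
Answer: 82506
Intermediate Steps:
Q = 180 (Q = -4 + 184 = 180)
H(I) = 2*I² + 180*I (H(I) = (I² + 180*I) + I² = 2*I² + 180*I)
(H(161) - 9449) + (6751 - 1*(-4382)) = (2*161*(90 + 161) - 9449) + (6751 - 1*(-4382)) = (2*161*251 - 9449) + (6751 + 4382) = (80822 - 9449) + 11133 = 71373 + 11133 = 82506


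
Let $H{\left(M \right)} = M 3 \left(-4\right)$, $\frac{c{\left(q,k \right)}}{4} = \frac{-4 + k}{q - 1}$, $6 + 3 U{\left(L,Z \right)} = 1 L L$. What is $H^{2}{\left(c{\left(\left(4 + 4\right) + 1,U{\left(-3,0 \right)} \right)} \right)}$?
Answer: $324$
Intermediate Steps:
$U{\left(L,Z \right)} = -2 + \frac{L^{2}}{3}$ ($U{\left(L,Z \right)} = -2 + \frac{1 L L}{3} = -2 + \frac{L L}{3} = -2 + \frac{L^{2}}{3}$)
$c{\left(q,k \right)} = \frac{4 \left(-4 + k\right)}{-1 + q}$ ($c{\left(q,k \right)} = 4 \frac{-4 + k}{q - 1} = 4 \frac{-4 + k}{-1 + q} = \frac{4 \left(-4 + k\right)}{-1 + q}$)
$H{\left(M \right)} = - 12 M$ ($H{\left(M \right)} = 3 M \left(-4\right) = - 12 M$)
$H^{2}{\left(c{\left(\left(4 + 4\right) + 1,U{\left(-3,0 \right)} \right)} \right)} = \left(- 12 \frac{4 \left(-4 - \left(2 - \frac{\left(-3\right)^{2}}{3}\right)\right)}{-1 + \left(\left(4 + 4\right) + 1\right)}\right)^{2} = \left(- 12 \frac{4 \left(-4 + \left(-2 + \frac{1}{3} \cdot 9\right)\right)}{-1 + \left(8 + 1\right)}\right)^{2} = \left(- 12 \frac{4 \left(-4 + \left(-2 + 3\right)\right)}{-1 + 9}\right)^{2} = \left(- 12 \frac{4 \left(-4 + 1\right)}{8}\right)^{2} = \left(- 12 \cdot 4 \cdot \frac{1}{8} \left(-3\right)\right)^{2} = \left(\left(-12\right) \left(- \frac{3}{2}\right)\right)^{2} = 18^{2} = 324$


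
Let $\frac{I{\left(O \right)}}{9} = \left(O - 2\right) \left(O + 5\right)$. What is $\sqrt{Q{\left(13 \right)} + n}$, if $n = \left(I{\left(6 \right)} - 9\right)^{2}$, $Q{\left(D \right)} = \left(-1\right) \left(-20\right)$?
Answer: $\sqrt{149789} \approx 387.03$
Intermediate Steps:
$I{\left(O \right)} = 9 \left(-2 + O\right) \left(5 + O\right)$ ($I{\left(O \right)} = 9 \left(O - 2\right) \left(O + 5\right) = 9 \left(-2 + O\right) \left(5 + O\right)$)
$Q{\left(D \right)} = 20$
$n = 149769$ ($n = \left(\left(-90 + 9 \cdot 6^{2} + 27 \cdot 6\right) - 9\right)^{2} = \left(\left(-90 + 9 \cdot 36 + 162\right) - 9\right)^{2} = \left(\left(-90 + 324 + 162\right) - 9\right)^{2} = \left(396 - 9\right)^{2} = 387^{2} = 149769$)
$\sqrt{Q{\left(13 \right)} + n} = \sqrt{20 + 149769} = \sqrt{149789}$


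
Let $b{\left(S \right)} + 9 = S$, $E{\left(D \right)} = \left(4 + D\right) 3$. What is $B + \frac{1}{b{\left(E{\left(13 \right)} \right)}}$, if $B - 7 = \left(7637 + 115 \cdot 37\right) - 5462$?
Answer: $\frac{270355}{42} \approx 6437.0$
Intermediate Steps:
$E{\left(D \right)} = 12 + 3 D$
$b{\left(S \right)} = -9 + S$
$B = 6437$ ($B = 7 + \left(\left(7637 + 115 \cdot 37\right) - 5462\right) = 7 + \left(\left(7637 + 4255\right) - 5462\right) = 7 + \left(11892 - 5462\right) = 7 + 6430 = 6437$)
$B + \frac{1}{b{\left(E{\left(13 \right)} \right)}} = 6437 + \frac{1}{-9 + \left(12 + 3 \cdot 13\right)} = 6437 + \frac{1}{-9 + \left(12 + 39\right)} = 6437 + \frac{1}{-9 + 51} = 6437 + \frac{1}{42} = \frac{270355}{42}$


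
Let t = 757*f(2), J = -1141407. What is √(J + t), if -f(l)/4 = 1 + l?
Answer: I*√1150491 ≈ 1072.6*I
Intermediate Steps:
f(l) = -4 - 4*l (f(l) = -4*(1 + l) = -4 - 4*l)
t = -9084 (t = 757*(-4 - 4*2) = 757*(-4 - 8) = 757*(-12) = -9084)
√(J + t) = √(-1141407 - 9084) = √(-1150491) = I*√1150491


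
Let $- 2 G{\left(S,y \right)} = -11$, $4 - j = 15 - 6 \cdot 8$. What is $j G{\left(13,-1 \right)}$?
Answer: $\frac{407}{2} \approx 203.5$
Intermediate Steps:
$j = 37$ ($j = 4 - \left(15 - 6 \cdot 8\right) = 4 - \left(15 - 48\right) = 4 - -33 = 4 + 33 = 37$)
$G{\left(S,y \right)} = \frac{11}{2}$ ($G{\left(S,y \right)} = \left(- \frac{1}{2}\right) \left(-11\right) = \frac{11}{2}$)
$j G{\left(13,-1 \right)} = 37 \cdot \frac{11}{2} = \frac{407}{2}$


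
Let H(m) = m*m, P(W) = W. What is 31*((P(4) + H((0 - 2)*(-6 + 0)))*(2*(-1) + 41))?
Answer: 178932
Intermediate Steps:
H(m) = m²
31*((P(4) + H((0 - 2)*(-6 + 0)))*(2*(-1) + 41)) = 31*((4 + ((0 - 2)*(-6 + 0))²)*(2*(-1) + 41)) = 31*((4 + (-2*(-6))²)*(-2 + 41)) = 31*((4 + 12²)*39) = 31*((4 + 144)*39) = 31*(148*39) = 31*5772 = 178932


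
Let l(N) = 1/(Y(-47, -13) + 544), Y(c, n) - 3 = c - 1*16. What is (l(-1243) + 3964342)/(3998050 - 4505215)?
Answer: -1918741529/245467860 ≈ -7.8167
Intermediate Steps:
Y(c, n) = -13 + c (Y(c, n) = 3 + (c - 1*16) = 3 + (c - 16) = 3 + (-16 + c) = -13 + c)
l(N) = 1/484 (l(N) = 1/((-13 - 47) + 544) = 1/(-60 + 544) = 1/484)
(l(-1243) + 3964342)/(3998050 - 4505215) = (1/484 + 3964342)/(3998050 - 4505215) = (1918741529/484)/(-507165) = (1918741529/484)*(-1/507165) = -1918741529/245467860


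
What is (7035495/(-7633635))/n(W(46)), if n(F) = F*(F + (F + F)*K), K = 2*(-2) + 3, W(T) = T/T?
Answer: 469033/508909 ≈ 0.92164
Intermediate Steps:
W(T) = 1
K = -1 (K = -4 + 3 = -1)
n(F) = -F² (n(F) = F*(F + (F + F)*(-1)) = F*(F + (2*F)*(-1)) = F*(F - 2*F) = F*(-F) = -F²)
(7035495/(-7633635))/n(W(46)) = (7035495/(-7633635))/((-1*1²)) = (7035495*(-1/7633635))/((-1*1)) = -469033/508909/(-1) = -469033/508909*(-1) = 469033/508909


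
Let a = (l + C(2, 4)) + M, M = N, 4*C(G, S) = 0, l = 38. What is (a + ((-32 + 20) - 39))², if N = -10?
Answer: 529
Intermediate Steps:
C(G, S) = 0 (C(G, S) = (¼)*0 = 0)
M = -10
a = 28 (a = (38 + 0) - 10 = 38 - 10 = 28)
(a + ((-32 + 20) - 39))² = (28 + ((-32 + 20) - 39))² = (28 + (-12 - 39))² = (28 - 51)² = (-23)² = 529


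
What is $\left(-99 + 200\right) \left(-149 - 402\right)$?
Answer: $-55651$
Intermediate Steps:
$\left(-99 + 200\right) \left(-149 - 402\right) = 101 \left(-551\right) = -55651$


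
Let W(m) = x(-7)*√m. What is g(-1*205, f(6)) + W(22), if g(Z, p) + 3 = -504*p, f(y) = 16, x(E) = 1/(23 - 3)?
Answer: -8067 + √22/20 ≈ -8066.8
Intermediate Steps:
x(E) = 1/20
g(Z, p) = -3 - 504*p
W(m) = √m/20
g(-1*205, f(6)) + W(22) = (-3 - 504*16) + √22/20 = (-3 - 8064) + √22/20 = -8067 + √22/20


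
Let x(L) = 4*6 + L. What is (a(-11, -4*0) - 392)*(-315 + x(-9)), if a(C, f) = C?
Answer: 120900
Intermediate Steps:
x(L) = 24 + L
(a(-11, -4*0) - 392)*(-315 + x(-9)) = (-11 - 392)*(-315 + (24 - 9)) = -403*(-315 + 15) = -403*(-300) = 120900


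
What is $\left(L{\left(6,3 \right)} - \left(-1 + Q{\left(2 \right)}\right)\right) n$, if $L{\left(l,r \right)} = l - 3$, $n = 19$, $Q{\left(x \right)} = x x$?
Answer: $0$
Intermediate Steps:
$Q{\left(x \right)} = x^{2}$
$L{\left(l,r \right)} = -3 + l$
$\left(L{\left(6,3 \right)} - \left(-1 + Q{\left(2 \right)}\right)\right) n = \left(\left(-3 + 6\right) + \left(1 - 2^{2}\right)\right) 19 = \left(3 + \left(1 - 4\right)\right) 19 = \left(3 - 3\right) 19 = 0 \cdot 19 = 0$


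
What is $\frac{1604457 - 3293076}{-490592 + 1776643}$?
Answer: $- \frac{1688619}{1286051} \approx -1.313$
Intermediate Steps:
$\frac{1604457 - 3293076}{-490592 + 1776643} = - \frac{1688619}{1286051}$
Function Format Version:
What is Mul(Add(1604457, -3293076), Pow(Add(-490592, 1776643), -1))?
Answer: Rational(-1688619, 1286051) ≈ -1.3130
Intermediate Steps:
Mul(Add(1604457, -3293076), Pow(Add(-490592, 1776643), -1)) = Mul(-1688619, Pow(1286051, -1)) = Mul(-1688619, Rational(1, 1286051)) = Rational(-1688619, 1286051)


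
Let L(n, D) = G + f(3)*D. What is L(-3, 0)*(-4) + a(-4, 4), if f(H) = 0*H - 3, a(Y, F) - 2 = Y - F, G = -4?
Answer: 10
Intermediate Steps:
a(Y, F) = 2 + Y - F (a(Y, F) = 2 + (Y - F) = 2 + Y - F)
f(H) = -3 (f(H) = 0 - 3 = -3)
L(n, D) = -4 - 3*D
L(-3, 0)*(-4) + a(-4, 4) = (-4 - 3*0)*(-4) + (2 - 4 - 1*4) = (-4 + 0)*(-4) + (2 - 4 - 4) = -4*(-4) - 6 = 16 - 6 = 10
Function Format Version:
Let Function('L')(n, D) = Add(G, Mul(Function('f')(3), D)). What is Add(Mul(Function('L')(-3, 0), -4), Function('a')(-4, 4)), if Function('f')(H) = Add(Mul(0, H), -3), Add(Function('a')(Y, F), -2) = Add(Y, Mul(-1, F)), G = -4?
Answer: 10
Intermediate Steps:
Function('a')(Y, F) = Add(2, Y, Mul(-1, F)) (Function('a')(Y, F) = Add(2, Add(Y, Mul(-1, F))) = Add(2, Y, Mul(-1, F)))
Function('f')(H) = -3 (Function('f')(H) = Add(0, -3) = -3)
Function('L')(n, D) = Add(-4, Mul(-3, D))
Add(Mul(Function('L')(-3, 0), -4), Function('a')(-4, 4)) = Add(Mul(Add(-4, Mul(-3, 0)), -4), Add(2, -4, Mul(-1, 4))) = Add(Mul(Add(-4, 0), -4), Add(2, -4, -4)) = Add(Mul(-4, -4), -6) = Add(16, -6) = 10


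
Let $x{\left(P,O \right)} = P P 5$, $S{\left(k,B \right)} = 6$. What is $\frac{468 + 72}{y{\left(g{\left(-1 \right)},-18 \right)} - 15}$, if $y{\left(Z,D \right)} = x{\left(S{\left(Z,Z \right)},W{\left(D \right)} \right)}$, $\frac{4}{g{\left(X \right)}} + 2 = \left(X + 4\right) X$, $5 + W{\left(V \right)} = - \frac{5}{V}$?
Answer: $\frac{36}{11} \approx 3.2727$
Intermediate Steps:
$W{\left(V \right)} = -5 - \frac{5}{V}$
$x{\left(P,O \right)} = 5 P^{2}$ ($x{\left(P,O \right)} = P^{2} \cdot 5 = 5 P^{2}$)
$g{\left(X \right)} = \frac{4}{-2 + X \left(4 + X\right)}$ ($g{\left(X \right)} = \frac{4}{-2 + \left(X + 4\right) X} = \frac{4}{-2 + \left(4 + X\right) X} = \frac{4}{-2 + X \left(4 + X\right)}$)
$y{\left(Z,D \right)} = 180$ ($y{\left(Z,D \right)} = 5 \cdot 6^{2} = 5 \cdot 36 = 180$)
$\frac{468 + 72}{y{\left(g{\left(-1 \right)},-18 \right)} - 15} = \frac{468 + 72}{180 - 15} = \frac{540}{165} = 540 \cdot \frac{1}{165} = \frac{36}{11}$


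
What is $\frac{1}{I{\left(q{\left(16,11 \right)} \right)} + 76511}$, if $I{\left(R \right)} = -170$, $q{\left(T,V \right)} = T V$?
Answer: $\frac{1}{76341} \approx 1.3099 \cdot 10^{-5}$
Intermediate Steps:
$\frac{1}{I{\left(q{\left(16,11 \right)} \right)} + 76511} = \frac{1}{-170 + 76511} = \frac{1}{76341}$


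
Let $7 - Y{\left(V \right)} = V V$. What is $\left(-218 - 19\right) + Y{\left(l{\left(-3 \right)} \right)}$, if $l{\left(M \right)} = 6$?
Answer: $-266$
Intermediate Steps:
$Y{\left(V \right)} = 7 - V^{2}$ ($Y{\left(V \right)} = 7 - V V = 7 - V^{2}$)
$\left(-218 - 19\right) + Y{\left(l{\left(-3 \right)} \right)} = \left(-218 - 19\right) + \left(7 - 6^{2}\right) = -237 + \left(7 - 36\right) = -237 - 29 = -266$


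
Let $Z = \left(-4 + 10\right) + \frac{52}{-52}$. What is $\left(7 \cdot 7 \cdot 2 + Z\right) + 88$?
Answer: $191$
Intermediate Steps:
$Z = 5$ ($Z = 6 + 52 \left(- \frac{1}{52}\right) = 6 - 1 = 5$)
$\left(7 \cdot 7 \cdot 2 + Z\right) + 88 = \left(7 \cdot 7 \cdot 2 + 5\right) + 88 = \left(49 \cdot 2 + 5\right) + 88 = \left(98 + 5\right) + 88 = 103 + 88 = 191$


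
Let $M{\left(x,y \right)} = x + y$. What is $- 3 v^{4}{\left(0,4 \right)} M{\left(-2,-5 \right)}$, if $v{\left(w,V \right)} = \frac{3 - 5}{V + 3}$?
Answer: $\frac{48}{343} \approx 0.13994$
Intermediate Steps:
$v{\left(w,V \right)} = - \frac{2}{3 + V}$
$- 3 v^{4}{\left(0,4 \right)} M{\left(-2,-5 \right)} = - 3 \left(- \frac{2}{3 + 4}\right)^{4} \left(-2 - 5\right) = - 3 \left(- \frac{2}{7}\right)^{4} \left(-7\right) = \left(-3\right) \frac{16}{2401} \left(-7\right) = \left(- \frac{48}{2401}\right) \left(-7\right) = \frac{48}{343}$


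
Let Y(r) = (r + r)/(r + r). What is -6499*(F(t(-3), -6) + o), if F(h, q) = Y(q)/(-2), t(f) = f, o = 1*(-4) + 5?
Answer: -6499/2 ≈ -3249.5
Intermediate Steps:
o = 1 (o = -4 + 5 = 1)
Y(r) = 1 (Y(r) = (2*r)/((2*r)) = (2*r)*(1/(2*r)) = 1)
F(h, q) = -1/2 (F(h, q) = 1/(-2) = 1*(-1/2) = -1/2)
-6499*(F(t(-3), -6) + o) = -6499*(-1/2 + 1) = -6499*1/2 = -6499/2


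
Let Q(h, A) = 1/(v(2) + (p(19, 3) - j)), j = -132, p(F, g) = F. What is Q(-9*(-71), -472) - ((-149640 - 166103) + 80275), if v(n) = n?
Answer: 36026605/153 ≈ 2.3547e+5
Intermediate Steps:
Q(h, A) = 1/153 (Q(h, A) = 1/(2 + (19 - 1*(-132))) = 1/(2 + (19 + 132)) = 1/(2 + 151) = 1/153)
Q(-9*(-71), -472) - ((-149640 - 166103) + 80275) = 1/153 - ((-149640 - 166103) + 80275) = 1/153 - (-315743 + 80275) = 1/153 - 1*(-235468) = 1/153 + 235468 = 36026605/153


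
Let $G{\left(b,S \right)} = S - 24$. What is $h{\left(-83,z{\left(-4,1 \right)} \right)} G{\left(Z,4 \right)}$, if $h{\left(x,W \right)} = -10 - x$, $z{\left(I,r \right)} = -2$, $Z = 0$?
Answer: $-1460$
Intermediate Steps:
$G{\left(b,S \right)} = -24 + S$ ($G{\left(b,S \right)} = S - 24 = -24 + S$)
$h{\left(-83,z{\left(-4,1 \right)} \right)} G{\left(Z,4 \right)} = \left(-10 - -83\right) \left(-24 + 4\right) = \left(-10 + 83\right) \left(-20\right) = 73 \left(-20\right) = -1460$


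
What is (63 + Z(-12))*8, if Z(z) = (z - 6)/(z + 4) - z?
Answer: 618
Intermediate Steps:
Z(z) = -z + (-6 + z)/(4 + z) (Z(z) = (-6 + z)/(4 + z) - z = -z + (-6 + z)/(4 + z))
(63 + Z(-12))*8 = (63 + (-6 - 1*(-12)² - 3*(-12))/(4 - 12))*8 = (63 + (-6 - 1*144 + 36)/(-8))*8 = (63 - (-6 - 144 + 36)/8)*8 = (63 - ⅛*(-114))*8 = (63 + 57/4)*8 = (309/4)*8 = 618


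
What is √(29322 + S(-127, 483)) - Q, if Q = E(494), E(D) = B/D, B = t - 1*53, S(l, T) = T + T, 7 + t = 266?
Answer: -103/247 + 4*√1893 ≈ 173.62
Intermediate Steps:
t = 259 (t = -7 + 266 = 259)
S(l, T) = 2*T
B = 206 (B = 259 - 1*53 = 259 - 53 = 206)
E(D) = 206/D
Q = 103/247 (Q = 206/494 = 206*(1/494) = 103/247 ≈ 0.41700)
√(29322 + S(-127, 483)) - Q = √(29322 + 2*483) - 1*103/247 = √(29322 + 966) - 103/247 = √30288 - 103/247 = 4*√1893 - 103/247 = -103/247 + 4*√1893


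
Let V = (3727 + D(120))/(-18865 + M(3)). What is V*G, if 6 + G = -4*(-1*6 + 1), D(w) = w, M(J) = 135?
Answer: -26929/9365 ≈ -2.8755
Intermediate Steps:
V = -3847/18730 (V = (3727 + 120)/(-18865 + 135) = 3847/(-18730) = 3847*(-1/18730) = -3847/18730 ≈ -0.20539)
G = 14 (G = -6 - 4*(-1*6 + 1) = -6 - 4*(-6 + 1) = -6 - 4*(-5) = -6 + 20 = 14)
V*G = -3847/18730*14 = -26929/9365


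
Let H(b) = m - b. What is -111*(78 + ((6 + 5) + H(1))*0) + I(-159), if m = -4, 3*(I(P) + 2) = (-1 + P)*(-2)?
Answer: -25660/3 ≈ -8553.3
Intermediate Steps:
I(P) = -4/3 - 2*P/3 (I(P) = -2 + ((-1 + P)*(-2))/3 = -2 + (2 - 2*P)/3 = -2 + (⅔ - 2*P/3) = -4/3 - 2*P/3)
H(b) = -4 - b
-111*(78 + ((6 + 5) + H(1))*0) + I(-159) = -111*(78 + ((6 + 5) + (-4 - 1*1))*0) + (-4/3 - ⅔*(-159)) = -111*(78 + (11 + (-4 - 1))*0) + (-4/3 + 106) = -111*(78 + (11 - 5)*0) + 314/3 = -111*(78 + 6*0) + 314/3 = -111*(78 + 0) + 314/3 = -111*78 + 314/3 = -8658 + 314/3 = -25660/3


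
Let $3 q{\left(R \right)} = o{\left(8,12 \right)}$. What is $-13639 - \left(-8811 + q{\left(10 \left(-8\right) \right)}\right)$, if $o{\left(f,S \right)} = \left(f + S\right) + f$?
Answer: $- \frac{14512}{3} \approx -4837.3$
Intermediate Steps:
$o{\left(f,S \right)} = S + 2 f$ ($o{\left(f,S \right)} = \left(S + f\right) + f = S + 2 f$)
$q{\left(R \right)} = \frac{28}{3}$ ($q{\left(R \right)} = \frac{12 + 2 \cdot 8}{3} = \frac{12 + 16}{3} = \frac{1}{3} \cdot 28 = \frac{28}{3}$)
$-13639 - \left(-8811 + q{\left(10 \left(-8\right) \right)}\right) = -13639 - \left(-8811 + \frac{28}{3}\right) = -13639 - - \frac{26405}{3} = -13639 + \frac{26405}{3} = - \frac{14512}{3}$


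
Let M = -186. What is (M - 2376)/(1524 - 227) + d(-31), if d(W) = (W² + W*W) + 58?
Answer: 2565498/1297 ≈ 1978.0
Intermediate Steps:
d(W) = 58 + 2*W² (d(W) = (W² + W²) + 58 = 2*W² + 58 = 58 + 2*W²)
(M - 2376)/(1524 - 227) + d(-31) = (-186 - 2376)/(1524 - 227) + (58 + 2*(-31)²) = -2562/1297 + (58 + 2*961) = -2562*1/1297 + (58 + 1922) = -2562/1297 + 1980 = 2565498/1297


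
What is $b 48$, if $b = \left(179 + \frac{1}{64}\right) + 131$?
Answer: $\frac{59523}{4} \approx 14881.0$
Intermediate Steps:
$b = \frac{19841}{64}$ ($b = \left(179 + \frac{1}{64}\right) + 131 = \frac{11457}{64} + 131 = \frac{19841}{64} \approx 310.02$)
$b 48 = \frac{19841}{64} \cdot 48 = \frac{59523}{4}$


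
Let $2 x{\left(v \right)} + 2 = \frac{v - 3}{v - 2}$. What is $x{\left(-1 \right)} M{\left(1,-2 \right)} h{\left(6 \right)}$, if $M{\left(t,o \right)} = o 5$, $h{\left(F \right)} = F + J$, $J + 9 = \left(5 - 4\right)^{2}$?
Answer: $- \frac{20}{3} \approx -6.6667$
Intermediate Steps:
$J = -8$ ($J = -9 + \left(5 - 4\right)^{2} = -9 + 1^{2} = -9 + 1 = -8$)
$h{\left(F \right)} = -8 + F$ ($h{\left(F \right)} = F - 8 = -8 + F$)
$x{\left(v \right)} = -1 + \frac{-3 + v}{2 \left(-2 + v\right)}$ ($x{\left(v \right)} = -1 + \frac{\left(v - 3\right) \frac{1}{v - 2}}{2} = -1 + \frac{\left(-3 + v\right) \frac{1}{-2 + v}}{2} = -1 + \frac{\frac{1}{-2 + v} \left(-3 + v\right)}{2} = -1 + \frac{-3 + v}{2 \left(-2 + v\right)}$)
$M{\left(t,o \right)} = 5 o$
$x{\left(-1 \right)} M{\left(1,-2 \right)} h{\left(6 \right)} = \frac{1 - -1}{2 \left(-2 - 1\right)} 5 \left(-2\right) \left(-8 + 6\right) = \frac{1 + 1}{2 \left(-3\right)} \left(-10\right) \left(-2\right) = \frac{1}{2} \left(- \frac{1}{3}\right) 2 \left(-10\right) \left(-2\right) = \left(- \frac{1}{3}\right) \left(-10\right) \left(-2\right) = \frac{10}{3} \left(-2\right) = - \frac{20}{3}$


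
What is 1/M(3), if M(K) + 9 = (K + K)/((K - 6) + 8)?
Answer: -5/39 ≈ -0.12821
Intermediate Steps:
M(K) = -9 + 2*K/(2 + K) (M(K) = -9 + (K + K)/((K - 6) + 8) = -9 + (2*K)/((-6 + K) + 8) = -9 + (2*K)/(2 + K) = -9 + 2*K/(2 + K))
1/M(3) = 1/((-18 - 7*3)/(2 + 3)) = 1/((-18 - 21)/5) = 1/((⅕)*(-39)) = 1/(-39/5) = -5/39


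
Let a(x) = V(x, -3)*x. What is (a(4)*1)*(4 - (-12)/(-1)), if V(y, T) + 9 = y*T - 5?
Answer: 832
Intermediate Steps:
V(y, T) = -14 + T*y (V(y, T) = -9 + (y*T - 5) = -9 + (T*y - 5) = -9 + (-5 + T*y) = -14 + T*y)
a(x) = x*(-14 - 3*x) (a(x) = (-14 - 3*x)*x = x*(-14 - 3*x))
(a(4)*1)*(4 - (-12)/(-1)) = (-1*4*(14 + 3*4)*1)*(4 - (-12)/(-1)) = (-1*4*(14 + 12)*1)*(4 - (-12)*(-1)) = (-1*4*26*1)*(4 - 4*3) = (-104*1)*(4 - 12) = -104*(-8) = 832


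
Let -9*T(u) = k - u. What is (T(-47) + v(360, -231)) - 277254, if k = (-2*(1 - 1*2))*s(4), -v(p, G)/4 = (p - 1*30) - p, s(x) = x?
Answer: -2494261/9 ≈ -2.7714e+5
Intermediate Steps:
v(p, G) = 120 (v(p, G) = -4*((p - 1*30) - p) = -4*((p - 30) - p) = -4*((-30 + p) - p) = -4*(-30) = 120)
k = 8 (k = -2*(1 - 1*2)*4 = -2*(1 - 2)*4 = -2*(-1)*4 = 2*4 = 8)
T(u) = -8/9 + u/9 (T(u) = -(8 - u)/9 = -8/9 + u/9)
(T(-47) + v(360, -231)) - 277254 = ((-8/9 + (⅑)*(-47)) + 120) - 277254 = ((-8/9 - 47/9) + 120) - 277254 = (-55/9 + 120) - 277254 = 1025/9 - 277254 = -2494261/9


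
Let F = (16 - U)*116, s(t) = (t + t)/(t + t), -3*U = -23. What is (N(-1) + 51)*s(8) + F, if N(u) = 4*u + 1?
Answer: 3044/3 ≈ 1014.7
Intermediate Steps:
U = 23/3 (U = -⅓*(-23) = 23/3 ≈ 7.6667)
s(t) = 1 (s(t) = (2*t)/((2*t)) = (2*t)*(1/(2*t)) = 1)
N(u) = 1 + 4*u
F = 2900/3 (F = (16 - 1*23/3)*116 = (16 - 23/3)*116 = (25/3)*116 = 2900/3 ≈ 966.67)
(N(-1) + 51)*s(8) + F = ((1 + 4*(-1)) + 51)*1 + 2900/3 = ((1 - 4) + 51)*1 + 2900/3 = (-3 + 51)*1 + 2900/3 = 48*1 + 2900/3 = 48 + 2900/3 = 3044/3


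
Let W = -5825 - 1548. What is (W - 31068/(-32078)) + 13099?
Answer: 91854848/16039 ≈ 5727.0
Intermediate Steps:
W = -7373
(W - 31068/(-32078)) + 13099 = (-7373 - 31068/(-32078)) + 13099 = (-7373 - 31068*(-1/32078)) + 13099 = (-7373 + 15534/16039) + 13099 = -118240013/16039 + 13099 = 91854848/16039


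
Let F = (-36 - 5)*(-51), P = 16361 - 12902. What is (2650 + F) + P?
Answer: 8200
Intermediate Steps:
P = 3459
F = 2091 (F = -41*(-51) = 2091)
(2650 + F) + P = (2650 + 2091) + 3459 = 4741 + 3459 = 8200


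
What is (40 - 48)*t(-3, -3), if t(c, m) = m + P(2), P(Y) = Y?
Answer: 8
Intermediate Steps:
t(c, m) = 2 + m (t(c, m) = m + 2 = 2 + m)
(40 - 48)*t(-3, -3) = (40 - 48)*(2 - 3) = -8*(-1) = 8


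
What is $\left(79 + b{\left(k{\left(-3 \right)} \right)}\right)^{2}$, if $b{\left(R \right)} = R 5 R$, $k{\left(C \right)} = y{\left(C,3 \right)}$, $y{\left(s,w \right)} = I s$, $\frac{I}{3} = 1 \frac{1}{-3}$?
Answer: $15376$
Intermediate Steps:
$I = -1$ ($I = 3 \cdot 1 \frac{1}{-3} = 3 \cdot 1 \left(- \frac{1}{3}\right) = 3 \left(- \frac{1}{3}\right) = -1$)
$y{\left(s,w \right)} = - s$
$k{\left(C \right)} = - C$
$b{\left(R \right)} = 5 R^{2}$ ($b{\left(R \right)} = 5 R R = 5 R^{2}$)
$\left(79 + b{\left(k{\left(-3 \right)} \right)}\right)^{2} = \left(79 + 5 \left(\left(-1\right) \left(-3\right)\right)^{2}\right)^{2} = \left(79 + 5 \cdot 3^{2}\right)^{2} = \left(79 + 5 \cdot 9\right)^{2} = \left(79 + 45\right)^{2} = 124^{2} = 15376$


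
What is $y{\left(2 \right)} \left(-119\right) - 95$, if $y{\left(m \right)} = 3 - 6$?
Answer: $262$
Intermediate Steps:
$y{\left(m \right)} = -3$ ($y{\left(m \right)} = 3 - 6 = -3$)
$y{\left(2 \right)} \left(-119\right) - 95 = \left(-3\right) \left(-119\right) - 95 = 357 - 95 = 262$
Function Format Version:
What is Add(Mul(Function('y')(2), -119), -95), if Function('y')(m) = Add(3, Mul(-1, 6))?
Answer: 262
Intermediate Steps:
Function('y')(m) = -3 (Function('y')(m) = Add(3, -6) = -3)
Add(Mul(Function('y')(2), -119), -95) = Add(Mul(-3, -119), -95) = Add(357, -95) = 262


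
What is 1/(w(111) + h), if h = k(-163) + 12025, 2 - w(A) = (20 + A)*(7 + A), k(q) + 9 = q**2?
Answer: 1/23129 ≈ 4.3236e-5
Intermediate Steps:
k(q) = -9 + q**2
w(A) = 2 - (7 + A)*(20 + A) (w(A) = 2 - (20 + A)*(7 + A) = 2 - (7 + A)*(20 + A))
h = 38585 (h = (-9 + (-163)**2) + 12025 = (-9 + 26569) + 12025 = 26560 + 12025 = 38585)
1/(w(111) + h) = 1/((-138 - 1*111**2 - 27*111) + 38585) = 1/((-138 - 1*12321 - 2997) + 38585) = 1/((-138 - 12321 - 2997) + 38585) = 1/(-15456 + 38585) = 1/23129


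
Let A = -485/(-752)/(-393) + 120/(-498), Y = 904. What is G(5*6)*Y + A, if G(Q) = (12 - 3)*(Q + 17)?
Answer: 9379874024321/24529488 ≈ 3.8239e+5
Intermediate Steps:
G(Q) = 153 + 9*Q (G(Q) = 9*(17 + Q) = 153 + 9*Q)
A = -5950975/24529488 (A = -485*(-1/752)*(-1/393) + 120*(-1/498) = (485/752)*(-1/393) - 20/83 = -485/295536 - 20/83 = -5950975/24529488 ≈ -0.24260)
G(5*6)*Y + A = (153 + 9*(5*6))*904 - 5950975/24529488 = (153 + 9*30)*904 - 5950975/24529488 = (153 + 270)*904 - 5950975/24529488 = 423*904 - 5950975/24529488 = 382392 - 5950975/24529488 = 9379874024321/24529488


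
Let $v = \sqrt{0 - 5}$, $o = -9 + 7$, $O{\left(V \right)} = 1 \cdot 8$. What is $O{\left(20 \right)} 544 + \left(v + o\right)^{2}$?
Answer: $4351 - 4 i \sqrt{5} \approx 4351.0 - 8.9443 i$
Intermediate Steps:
$O{\left(V \right)} = 8$
$o = -2$
$v = i \sqrt{5}$ ($v = \sqrt{-5} = i \sqrt{5} \approx 2.2361 i$)
$O{\left(20 \right)} 544 + \left(v + o\right)^{2} = 8 \cdot 544 + \left(i \sqrt{5} - 2\right)^{2} = 4352 + \left(-2 + i \sqrt{5}\right)^{2}$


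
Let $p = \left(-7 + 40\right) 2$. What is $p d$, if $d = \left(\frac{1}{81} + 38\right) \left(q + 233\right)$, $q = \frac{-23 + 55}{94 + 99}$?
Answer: $\frac{3048277738}{5211} \approx 5.8497 \cdot 10^{5}$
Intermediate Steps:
$q = \frac{32}{193} \approx 0.1658$
$p = 66$ ($p = 33 \cdot 2 = 66$)
$d = \frac{138558079}{15633}$ ($d = \left(\frac{1}{81} + 38\right) \left(\frac{32}{193} + 233\right) = \left(\frac{1}{81} + 38\right) \frac{45001}{193} = \frac{3079}{81} \cdot \frac{45001}{193} = \frac{138558079}{15633} \approx 8863.2$)
$p d = 66 \cdot \frac{138558079}{15633} = \frac{3048277738}{5211}$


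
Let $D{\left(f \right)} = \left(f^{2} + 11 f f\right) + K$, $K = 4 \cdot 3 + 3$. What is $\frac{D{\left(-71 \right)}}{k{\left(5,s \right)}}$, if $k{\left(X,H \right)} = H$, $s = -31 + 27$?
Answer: $- \frac{60507}{4} \approx -15127.0$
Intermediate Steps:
$s = -4$
$K = 15$ ($K = 12 + 3 = 15$)
$D{\left(f \right)} = 15 + 12 f^{2}$ ($D{\left(f \right)} = \left(f^{2} + 11 f f\right) + 15 = \left(f^{2} + 11 f^{2}\right) + 15 = 12 f^{2} + 15 = 15 + 12 f^{2}$)
$\frac{D{\left(-71 \right)}}{k{\left(5,s \right)}} = \frac{15 + 12 \left(-71\right)^{2}}{-4} = \left(15 + 12 \cdot 5041\right) \left(- \frac{1}{4}\right) = \left(15 + 60492\right) \left(- \frac{1}{4}\right) = 60507 \left(- \frac{1}{4}\right) = - \frac{60507}{4}$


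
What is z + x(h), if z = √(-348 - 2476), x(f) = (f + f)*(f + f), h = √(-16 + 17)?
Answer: 4 + 2*I*√706 ≈ 4.0 + 53.141*I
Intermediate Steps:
h = 1 (h = √1 = 1)
x(f) = 4*f² (x(f) = (2*f)*(2*f) = 4*f²)
z = 2*I*√706 (z = √(-2824) = 2*I*√706 ≈ 53.141*I)
z + x(h) = 2*I*√706 + 4*1² = 2*I*√706 + 4*1 = 2*I*√706 + 4 = 4 + 2*I*√706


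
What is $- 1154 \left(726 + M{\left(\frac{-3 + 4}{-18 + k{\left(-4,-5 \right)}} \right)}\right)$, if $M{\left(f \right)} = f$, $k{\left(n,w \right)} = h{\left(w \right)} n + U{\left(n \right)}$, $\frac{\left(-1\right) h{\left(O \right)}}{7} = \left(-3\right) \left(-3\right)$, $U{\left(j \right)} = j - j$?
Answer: $- \frac{98023645}{117} \approx -8.3781 \cdot 10^{5}$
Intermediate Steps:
$U{\left(j \right)} = 0$
$h{\left(O \right)} = -63$ ($h{\left(O \right)} = - 7 \left(\left(-3\right) \left(-3\right)\right) = \left(-7\right) 9 = -63$)
$k{\left(n,w \right)} = - 63 n$ ($k{\left(n,w \right)} = - 63 n + 0 = - 63 n$)
$- 1154 \left(726 + M{\left(\frac{-3 + 4}{-18 + k{\left(-4,-5 \right)}} \right)}\right) = - 1154 \left(726 + \frac{-3 + 4}{-18 - -252}\right) = - 1154 \left(726 + 1 \frac{1}{-18 + 252}\right) = - 1154 \left(726 + 1 \cdot \frac{1}{234}\right) = - 1154 \left(726 + \frac{1}{234}\right) = \left(-1154\right) \frac{169885}{234} = - \frac{98023645}{117}$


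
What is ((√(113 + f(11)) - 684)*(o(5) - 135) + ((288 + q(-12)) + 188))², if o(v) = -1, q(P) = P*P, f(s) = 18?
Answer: 8771621712 - 25471168*√131 ≈ 8.4801e+9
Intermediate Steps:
q(P) = P²
((√(113 + f(11)) - 684)*(o(5) - 135) + ((288 + q(-12)) + 188))² = ((√(113 + 18) - 684)*(-1 - 135) + ((288 + (-12)²) + 188))² = ((√131 - 684)*(-136) + ((288 + 144) + 188))² = ((-684 + √131)*(-136) + (432 + 188))² = ((93024 - 136*√131) + 620)² = (93644 - 136*√131)²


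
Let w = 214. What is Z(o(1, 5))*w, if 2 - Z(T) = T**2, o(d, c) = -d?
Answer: 214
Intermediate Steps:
Z(T) = 2 - T**2
Z(o(1, 5))*w = (2 - (-1*1)**2)*214 = (2 - 1*(-1)**2)*214 = (2 - 1*1)*214 = (2 - 1)*214 = 1*214 = 214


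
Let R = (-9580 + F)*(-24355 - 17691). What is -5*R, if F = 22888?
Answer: 2797740840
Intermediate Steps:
R = -559548168 (R = (-9580 + 22888)*(-24355 - 17691) = 13308*(-42046) = -559548168)
-5*R = -5*(-559548168) = 2797740840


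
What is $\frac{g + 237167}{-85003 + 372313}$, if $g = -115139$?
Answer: $\frac{20338}{47885} \approx 0.42473$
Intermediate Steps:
$\frac{g + 237167}{-85003 + 372313} = \frac{-115139 + 237167}{-85003 + 372313} = \frac{122028}{287310} = 122028 \cdot \frac{1}{287310} = \frac{20338}{47885}$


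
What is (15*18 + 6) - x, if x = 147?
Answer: 129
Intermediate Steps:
(15*18 + 6) - x = (15*18 + 6) - 1*147 = (270 + 6) - 147 = 276 - 147 = 129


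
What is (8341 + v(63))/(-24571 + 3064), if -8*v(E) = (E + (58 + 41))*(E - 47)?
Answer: -8017/21507 ≈ -0.37276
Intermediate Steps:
v(E) = -(-47 + E)*(99 + E)/8 (v(E) = -(E + (58 + 41))*(E - 47)/8 = -(E + 99)*(-47 + E)/8 = -(99 + E)*(-47 + E)/8 = -(-47 + E)*(99 + E)/8)
(8341 + v(63))/(-24571 + 3064) = (8341 + (4653/8 - 13/2*63 - 1/8*63**2))/(-24571 + 3064) = (8341 + (4653/8 - 819/2 - 1/8*3969))/(-21507) = (8341 + (4653/8 - 819/2 - 3969/8))*(-1/21507) = (8341 - 324)*(-1/21507) = 8017*(-1/21507) = -8017/21507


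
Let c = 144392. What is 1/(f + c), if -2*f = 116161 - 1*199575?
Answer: 1/186099 ≈ 5.3735e-6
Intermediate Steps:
f = 41707 (f = -(116161 - 1*199575)/2 = -(116161 - 199575)/2 = -1/2*(-83414) = 41707)
1/(f + c) = 1/(41707 + 144392) = 1/186099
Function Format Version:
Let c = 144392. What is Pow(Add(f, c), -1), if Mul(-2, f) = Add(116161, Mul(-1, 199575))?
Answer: Rational(1, 186099) ≈ 5.3735e-6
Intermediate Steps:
f = 41707 (f = Mul(Rational(-1, 2), Add(116161, Mul(-1, 199575))) = Mul(Rational(-1, 2), Add(116161, -199575)) = Mul(Rational(-1, 2), -83414) = 41707)
Pow(Add(f, c), -1) = Pow(Add(41707, 144392), -1) = Pow(186099, -1) = Rational(1, 186099)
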